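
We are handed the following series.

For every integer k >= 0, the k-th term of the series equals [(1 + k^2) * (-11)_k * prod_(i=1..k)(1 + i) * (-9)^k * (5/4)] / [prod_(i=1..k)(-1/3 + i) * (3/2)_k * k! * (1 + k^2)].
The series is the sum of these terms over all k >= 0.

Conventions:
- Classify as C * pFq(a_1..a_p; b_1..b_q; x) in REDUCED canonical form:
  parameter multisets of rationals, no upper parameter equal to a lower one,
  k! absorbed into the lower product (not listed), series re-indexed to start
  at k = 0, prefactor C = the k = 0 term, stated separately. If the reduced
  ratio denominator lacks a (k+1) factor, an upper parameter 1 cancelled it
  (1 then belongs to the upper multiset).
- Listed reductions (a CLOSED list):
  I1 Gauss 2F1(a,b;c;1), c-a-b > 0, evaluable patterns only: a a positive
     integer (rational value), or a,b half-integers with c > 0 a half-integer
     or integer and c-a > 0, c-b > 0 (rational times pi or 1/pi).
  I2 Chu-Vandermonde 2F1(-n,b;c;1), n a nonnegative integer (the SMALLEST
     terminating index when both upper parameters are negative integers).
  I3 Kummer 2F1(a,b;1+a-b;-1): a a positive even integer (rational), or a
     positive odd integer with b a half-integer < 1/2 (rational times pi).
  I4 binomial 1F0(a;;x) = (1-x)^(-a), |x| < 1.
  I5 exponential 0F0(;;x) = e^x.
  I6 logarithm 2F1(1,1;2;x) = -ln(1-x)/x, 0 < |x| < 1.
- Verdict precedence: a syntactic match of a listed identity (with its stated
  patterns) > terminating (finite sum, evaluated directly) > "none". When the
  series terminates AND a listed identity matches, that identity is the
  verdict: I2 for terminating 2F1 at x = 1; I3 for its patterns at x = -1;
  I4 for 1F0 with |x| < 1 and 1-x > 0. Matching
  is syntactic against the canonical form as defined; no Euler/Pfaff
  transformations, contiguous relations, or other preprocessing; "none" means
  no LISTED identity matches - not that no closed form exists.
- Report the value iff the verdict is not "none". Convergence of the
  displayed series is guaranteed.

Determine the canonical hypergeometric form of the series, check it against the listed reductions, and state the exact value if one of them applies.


Key step: with t_0 = 5/4, the lower running product (C = 5/4, x = -9) is a rising factorial.
Consecutive-term ratio: r(k) = (-9) * (k-11) (k+2) / [(k+2/3) (k+3/2) (k+1)] - rational in k. x = (-9); t_0 = 5/4; negate the roots.

This is 5/4 * 2F2(-11, 2; 2/3, 3/2; -9) in reduced canonical form. Verdict: terminating. With -11 upstairs the series is a 12-term polynomial sum; evaluated term by term. Exact value: 1476276839404402641451/153465436544420.


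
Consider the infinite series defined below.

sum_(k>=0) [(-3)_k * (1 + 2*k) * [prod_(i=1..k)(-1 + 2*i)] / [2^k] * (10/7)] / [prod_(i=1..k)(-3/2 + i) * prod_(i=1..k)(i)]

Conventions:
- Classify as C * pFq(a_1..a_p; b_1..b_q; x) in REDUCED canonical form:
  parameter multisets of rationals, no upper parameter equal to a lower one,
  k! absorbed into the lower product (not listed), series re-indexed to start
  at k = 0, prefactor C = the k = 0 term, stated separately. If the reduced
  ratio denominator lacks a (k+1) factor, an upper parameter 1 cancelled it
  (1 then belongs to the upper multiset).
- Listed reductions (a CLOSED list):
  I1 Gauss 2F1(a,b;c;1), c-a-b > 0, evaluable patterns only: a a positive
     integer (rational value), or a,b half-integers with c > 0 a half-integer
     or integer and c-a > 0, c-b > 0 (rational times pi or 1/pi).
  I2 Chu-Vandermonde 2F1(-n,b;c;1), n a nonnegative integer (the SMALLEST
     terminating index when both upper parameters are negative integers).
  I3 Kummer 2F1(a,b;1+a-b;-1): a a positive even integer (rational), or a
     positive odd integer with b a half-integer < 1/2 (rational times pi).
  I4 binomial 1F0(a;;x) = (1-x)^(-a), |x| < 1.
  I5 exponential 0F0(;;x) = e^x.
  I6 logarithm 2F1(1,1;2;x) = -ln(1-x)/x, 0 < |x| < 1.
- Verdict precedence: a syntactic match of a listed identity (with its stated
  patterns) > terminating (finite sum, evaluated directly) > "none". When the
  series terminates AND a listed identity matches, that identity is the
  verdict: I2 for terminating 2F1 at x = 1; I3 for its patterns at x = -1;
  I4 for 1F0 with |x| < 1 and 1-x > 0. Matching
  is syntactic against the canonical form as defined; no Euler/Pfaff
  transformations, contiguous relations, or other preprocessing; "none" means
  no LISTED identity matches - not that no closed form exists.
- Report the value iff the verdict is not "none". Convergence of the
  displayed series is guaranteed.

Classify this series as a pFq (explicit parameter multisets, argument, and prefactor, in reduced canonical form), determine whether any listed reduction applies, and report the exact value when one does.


Reduced: x = 1, 2F1, upper = {-3, 3/2}, lower = {-1/2}, C = 10/7. Verdict: this is the Chu-Vandermonde identity I2 (terminating 2F1 at x = 1 with n = 3, b = 3/2, c = -1/2). Value: 0.

Key step: x = 1 and the (2k+1) factor (C = 10/7) shifts (1/2)_k to (3/2)_k.
Ratio: r(k) = 1 * (k-3) (k+3/2) / [(k-1/2) (k+1)] ; factor over Q: parameters, x = 1, and C = 10/7.


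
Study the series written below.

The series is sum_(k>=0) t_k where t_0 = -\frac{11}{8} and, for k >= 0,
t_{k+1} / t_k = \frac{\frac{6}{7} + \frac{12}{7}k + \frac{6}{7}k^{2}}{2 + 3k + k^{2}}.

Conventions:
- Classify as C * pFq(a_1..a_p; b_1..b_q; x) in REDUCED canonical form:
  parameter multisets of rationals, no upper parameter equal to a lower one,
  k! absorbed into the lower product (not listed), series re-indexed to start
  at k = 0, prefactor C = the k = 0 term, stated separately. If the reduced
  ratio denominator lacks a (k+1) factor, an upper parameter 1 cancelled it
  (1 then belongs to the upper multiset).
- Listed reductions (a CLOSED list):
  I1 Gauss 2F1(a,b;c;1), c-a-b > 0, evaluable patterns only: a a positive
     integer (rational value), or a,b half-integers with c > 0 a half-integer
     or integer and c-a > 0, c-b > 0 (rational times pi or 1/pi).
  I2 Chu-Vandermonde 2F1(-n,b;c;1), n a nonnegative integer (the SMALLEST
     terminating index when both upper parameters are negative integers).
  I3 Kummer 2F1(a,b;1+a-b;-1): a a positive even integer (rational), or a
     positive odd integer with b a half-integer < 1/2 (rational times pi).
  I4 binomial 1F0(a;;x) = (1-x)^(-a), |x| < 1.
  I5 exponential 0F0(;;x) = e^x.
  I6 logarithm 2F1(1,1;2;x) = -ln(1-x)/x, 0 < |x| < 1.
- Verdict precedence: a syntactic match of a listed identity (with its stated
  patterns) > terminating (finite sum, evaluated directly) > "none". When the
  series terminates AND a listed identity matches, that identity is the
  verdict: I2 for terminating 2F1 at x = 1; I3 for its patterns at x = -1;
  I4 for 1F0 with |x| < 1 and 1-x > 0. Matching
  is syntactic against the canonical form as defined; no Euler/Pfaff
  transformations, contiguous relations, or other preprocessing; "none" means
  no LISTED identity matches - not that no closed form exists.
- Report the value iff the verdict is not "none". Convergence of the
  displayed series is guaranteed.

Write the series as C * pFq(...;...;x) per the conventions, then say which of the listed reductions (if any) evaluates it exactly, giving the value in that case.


First insight: from the first term -\frac{11}{8}: the expanded ratio factors over Q; C = -11/8, x = 6/7, roots give parameters.
Adjacent-term ratio: r(k) = \frac{6}{7} * (k+1) (k+1) / [(k+2) (k+1)] - rational; roots negated = parameters, x = \frac{6}{7}, C = -\frac{11}{8}.

Prefactor -\frac{11}{8}, argument \frac{6}{7}: 2F1 with upper {1, 1} over lower {2}. Verdict (x = \frac{6}{7}): the logarithmic series (I6) applies (the logarithm: parameters (1,1;2), x = \frac{6}{7}). Hence: \frac{77}{48} \cdot \ln\left(\frac{1}{7}\right).


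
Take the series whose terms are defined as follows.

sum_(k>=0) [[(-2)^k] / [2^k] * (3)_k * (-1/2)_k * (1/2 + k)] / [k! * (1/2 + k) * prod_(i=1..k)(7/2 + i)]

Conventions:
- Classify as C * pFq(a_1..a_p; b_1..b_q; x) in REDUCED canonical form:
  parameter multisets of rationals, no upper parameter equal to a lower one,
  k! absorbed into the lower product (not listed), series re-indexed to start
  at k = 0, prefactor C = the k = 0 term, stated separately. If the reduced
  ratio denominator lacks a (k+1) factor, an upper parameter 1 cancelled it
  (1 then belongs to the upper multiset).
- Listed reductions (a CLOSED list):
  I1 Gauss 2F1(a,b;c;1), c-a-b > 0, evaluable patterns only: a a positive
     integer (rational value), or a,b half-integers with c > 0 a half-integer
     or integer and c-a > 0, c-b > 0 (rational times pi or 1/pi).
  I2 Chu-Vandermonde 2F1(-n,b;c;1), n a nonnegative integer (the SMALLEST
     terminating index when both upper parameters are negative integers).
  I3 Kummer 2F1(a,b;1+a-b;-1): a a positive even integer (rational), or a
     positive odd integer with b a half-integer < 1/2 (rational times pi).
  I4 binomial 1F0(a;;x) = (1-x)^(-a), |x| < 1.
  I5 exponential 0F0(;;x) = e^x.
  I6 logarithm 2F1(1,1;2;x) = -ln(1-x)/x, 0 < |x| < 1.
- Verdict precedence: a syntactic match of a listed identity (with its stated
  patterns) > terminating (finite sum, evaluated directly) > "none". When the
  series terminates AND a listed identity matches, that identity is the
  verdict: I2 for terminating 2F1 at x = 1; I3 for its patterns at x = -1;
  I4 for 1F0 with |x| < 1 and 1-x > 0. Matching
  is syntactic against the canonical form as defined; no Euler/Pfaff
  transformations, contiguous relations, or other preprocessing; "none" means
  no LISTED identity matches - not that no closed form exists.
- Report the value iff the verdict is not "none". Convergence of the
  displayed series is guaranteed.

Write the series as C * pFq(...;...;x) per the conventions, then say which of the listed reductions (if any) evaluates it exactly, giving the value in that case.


The series (x = -1) is 2F1: upper {-1/2, 3}, lower {9/2}, prefactor 1. Verdict: this is Kummer (I3) (x = -1; c = 9/2 equals 1+a-b for upper {-1/2, 3}: listed pattern). Value: (105/256) * pi.

Key step: x = (-1) and the two k-th powers (prefactor 1) combine into one argument.
Consecutive-term ratio: r(k) = (-1) * (k-1/2) (k+3) / [(k+9/2) (k+1)] - rational in k. x = (-1); t_0 = 1; negate the roots.


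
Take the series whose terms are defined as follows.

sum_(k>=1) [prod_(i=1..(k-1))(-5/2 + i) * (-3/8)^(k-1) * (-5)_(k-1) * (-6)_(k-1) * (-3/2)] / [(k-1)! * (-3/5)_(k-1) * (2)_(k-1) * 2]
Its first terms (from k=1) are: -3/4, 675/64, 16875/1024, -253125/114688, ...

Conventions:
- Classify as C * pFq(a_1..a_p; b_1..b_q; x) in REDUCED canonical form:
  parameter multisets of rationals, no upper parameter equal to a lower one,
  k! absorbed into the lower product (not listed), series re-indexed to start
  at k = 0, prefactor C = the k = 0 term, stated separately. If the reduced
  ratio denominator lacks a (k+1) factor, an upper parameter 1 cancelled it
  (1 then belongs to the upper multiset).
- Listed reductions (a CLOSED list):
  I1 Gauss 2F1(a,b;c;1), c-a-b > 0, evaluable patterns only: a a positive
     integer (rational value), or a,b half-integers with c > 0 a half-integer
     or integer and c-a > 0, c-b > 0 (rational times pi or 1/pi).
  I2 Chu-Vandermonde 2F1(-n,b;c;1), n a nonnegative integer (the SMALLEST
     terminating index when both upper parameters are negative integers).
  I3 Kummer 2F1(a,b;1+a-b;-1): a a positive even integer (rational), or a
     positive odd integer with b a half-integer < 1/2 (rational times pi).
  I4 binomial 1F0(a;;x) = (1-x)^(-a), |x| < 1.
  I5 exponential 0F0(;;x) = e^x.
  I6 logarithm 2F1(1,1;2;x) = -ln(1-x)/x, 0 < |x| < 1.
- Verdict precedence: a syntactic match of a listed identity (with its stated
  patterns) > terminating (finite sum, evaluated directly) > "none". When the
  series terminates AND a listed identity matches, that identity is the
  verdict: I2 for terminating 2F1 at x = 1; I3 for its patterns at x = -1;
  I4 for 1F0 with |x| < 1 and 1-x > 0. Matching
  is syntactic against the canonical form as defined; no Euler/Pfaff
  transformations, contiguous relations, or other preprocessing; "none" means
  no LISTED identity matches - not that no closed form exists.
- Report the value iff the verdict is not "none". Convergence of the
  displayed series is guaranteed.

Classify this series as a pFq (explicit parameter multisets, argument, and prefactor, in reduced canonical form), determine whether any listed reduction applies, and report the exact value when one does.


Structural cue: x = (-3/8) and the running product (C = -3/4) telescopes to a rising factorial.
Step ratio: r(k) = (-3/8) * (k-6) (k-5) (k-3/2) / [(k-3/5) (k+2) (k+1)] - rational; roots negated = parameters, x = (-3/8), C = -3/4.

This is -3/4 * 3F2(-6, -5, -3/2; -3/5, 2; -3/8) in reduced canonical form. Verdict: terminating. With -5 upstairs the series is a 6-term polynomial sum; evaluated term by term. Value: 96716399919/3992977408.


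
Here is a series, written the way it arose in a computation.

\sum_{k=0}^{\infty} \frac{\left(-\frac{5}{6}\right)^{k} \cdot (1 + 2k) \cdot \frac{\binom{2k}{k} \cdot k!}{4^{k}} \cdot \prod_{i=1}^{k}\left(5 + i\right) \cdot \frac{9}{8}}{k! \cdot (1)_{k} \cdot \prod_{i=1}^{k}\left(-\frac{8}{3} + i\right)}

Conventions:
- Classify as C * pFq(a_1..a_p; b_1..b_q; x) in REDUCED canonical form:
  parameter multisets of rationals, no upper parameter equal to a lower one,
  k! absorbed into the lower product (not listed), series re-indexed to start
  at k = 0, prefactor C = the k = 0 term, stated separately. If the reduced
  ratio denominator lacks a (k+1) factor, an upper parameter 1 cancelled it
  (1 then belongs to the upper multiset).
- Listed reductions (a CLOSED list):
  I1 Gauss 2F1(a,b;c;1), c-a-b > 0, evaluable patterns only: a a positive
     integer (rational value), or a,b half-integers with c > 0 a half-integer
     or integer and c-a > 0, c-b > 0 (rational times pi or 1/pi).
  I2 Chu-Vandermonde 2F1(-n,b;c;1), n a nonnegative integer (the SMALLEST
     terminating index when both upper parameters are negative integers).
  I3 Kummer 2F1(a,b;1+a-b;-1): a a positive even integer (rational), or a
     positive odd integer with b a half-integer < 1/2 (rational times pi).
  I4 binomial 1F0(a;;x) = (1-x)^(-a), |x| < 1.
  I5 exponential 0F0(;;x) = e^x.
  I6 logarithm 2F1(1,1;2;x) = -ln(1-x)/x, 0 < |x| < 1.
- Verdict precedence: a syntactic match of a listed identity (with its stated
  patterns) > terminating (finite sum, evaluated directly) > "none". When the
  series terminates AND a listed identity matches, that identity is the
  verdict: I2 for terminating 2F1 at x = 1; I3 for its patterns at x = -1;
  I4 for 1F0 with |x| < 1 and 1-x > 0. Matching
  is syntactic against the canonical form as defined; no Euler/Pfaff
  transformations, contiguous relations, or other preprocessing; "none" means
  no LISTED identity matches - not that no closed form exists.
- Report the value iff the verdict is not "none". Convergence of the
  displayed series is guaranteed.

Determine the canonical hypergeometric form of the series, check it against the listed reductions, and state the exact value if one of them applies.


Classification (C = \frac{9}{8}): 2F2 with upper {\frac{3}{2}, 6}, lower {-\frac{5}{3}, 1}, argument x = -\frac{5}{6}. Verdict: none. No listed pattern accepts 2F2(\frac{3}{2}, 6; -\frac{5}{3}, 1; -\frac{5}{6}).

The tell: from the first term \frac{9}{8}: the lower running product (C = 9/8, x = -5/6) is a rising factorial.
Step ratio: r(k) = -\frac{5}{6} * (k+\frac{3}{2}) (k+6) / [(k-\frac{5}{3}) (k+1) (k+1)] - rational in k. x = -\frac{5}{6}; t_0 = \frac{9}{8}; negate the roots.


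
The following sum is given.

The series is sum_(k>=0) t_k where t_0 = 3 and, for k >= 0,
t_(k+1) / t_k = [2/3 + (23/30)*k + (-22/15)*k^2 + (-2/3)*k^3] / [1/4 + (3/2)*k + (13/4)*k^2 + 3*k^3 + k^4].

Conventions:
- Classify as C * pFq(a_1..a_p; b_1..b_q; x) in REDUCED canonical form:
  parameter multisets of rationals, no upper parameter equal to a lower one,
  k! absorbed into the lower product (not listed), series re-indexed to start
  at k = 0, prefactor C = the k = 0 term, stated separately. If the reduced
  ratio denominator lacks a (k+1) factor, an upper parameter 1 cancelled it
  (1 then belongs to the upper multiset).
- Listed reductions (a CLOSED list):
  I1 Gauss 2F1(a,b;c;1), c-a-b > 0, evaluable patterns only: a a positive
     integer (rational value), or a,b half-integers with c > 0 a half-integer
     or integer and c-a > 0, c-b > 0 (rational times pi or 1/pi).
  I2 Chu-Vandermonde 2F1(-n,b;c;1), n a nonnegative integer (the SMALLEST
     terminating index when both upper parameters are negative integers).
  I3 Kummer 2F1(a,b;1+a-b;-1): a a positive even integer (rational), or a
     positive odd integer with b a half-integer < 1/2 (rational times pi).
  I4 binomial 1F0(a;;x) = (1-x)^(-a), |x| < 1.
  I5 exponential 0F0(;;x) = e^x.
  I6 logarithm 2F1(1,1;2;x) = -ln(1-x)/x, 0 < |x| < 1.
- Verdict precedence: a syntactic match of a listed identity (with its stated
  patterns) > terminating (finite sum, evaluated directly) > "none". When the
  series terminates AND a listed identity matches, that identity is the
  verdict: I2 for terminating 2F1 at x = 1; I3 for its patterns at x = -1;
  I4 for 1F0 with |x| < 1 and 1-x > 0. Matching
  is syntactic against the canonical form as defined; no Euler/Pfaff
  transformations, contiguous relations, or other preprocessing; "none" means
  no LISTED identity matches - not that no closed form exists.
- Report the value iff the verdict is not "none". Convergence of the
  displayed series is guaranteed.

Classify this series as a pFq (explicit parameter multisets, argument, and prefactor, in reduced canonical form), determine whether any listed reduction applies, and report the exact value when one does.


This is 3 * 2F2(-4/5, 5/2; 1/2, 1; -2/3) in reduced canonical form. Verdict: none - at argument -2/3 the multisets {-4/5, 5/2} ; {1/2, 1} match no listed identity.

The tell: from the first term 3: factor the ratio over Q (C = 3): negated roots = parameters.
Consecutive-term ratio: r(k) = (-2/3) * (k-4/5) (k+5/2) / [(k+1/2) (k+1) (k+1)] - rational; roots negated = parameters, x = (-2/3), C = 3.


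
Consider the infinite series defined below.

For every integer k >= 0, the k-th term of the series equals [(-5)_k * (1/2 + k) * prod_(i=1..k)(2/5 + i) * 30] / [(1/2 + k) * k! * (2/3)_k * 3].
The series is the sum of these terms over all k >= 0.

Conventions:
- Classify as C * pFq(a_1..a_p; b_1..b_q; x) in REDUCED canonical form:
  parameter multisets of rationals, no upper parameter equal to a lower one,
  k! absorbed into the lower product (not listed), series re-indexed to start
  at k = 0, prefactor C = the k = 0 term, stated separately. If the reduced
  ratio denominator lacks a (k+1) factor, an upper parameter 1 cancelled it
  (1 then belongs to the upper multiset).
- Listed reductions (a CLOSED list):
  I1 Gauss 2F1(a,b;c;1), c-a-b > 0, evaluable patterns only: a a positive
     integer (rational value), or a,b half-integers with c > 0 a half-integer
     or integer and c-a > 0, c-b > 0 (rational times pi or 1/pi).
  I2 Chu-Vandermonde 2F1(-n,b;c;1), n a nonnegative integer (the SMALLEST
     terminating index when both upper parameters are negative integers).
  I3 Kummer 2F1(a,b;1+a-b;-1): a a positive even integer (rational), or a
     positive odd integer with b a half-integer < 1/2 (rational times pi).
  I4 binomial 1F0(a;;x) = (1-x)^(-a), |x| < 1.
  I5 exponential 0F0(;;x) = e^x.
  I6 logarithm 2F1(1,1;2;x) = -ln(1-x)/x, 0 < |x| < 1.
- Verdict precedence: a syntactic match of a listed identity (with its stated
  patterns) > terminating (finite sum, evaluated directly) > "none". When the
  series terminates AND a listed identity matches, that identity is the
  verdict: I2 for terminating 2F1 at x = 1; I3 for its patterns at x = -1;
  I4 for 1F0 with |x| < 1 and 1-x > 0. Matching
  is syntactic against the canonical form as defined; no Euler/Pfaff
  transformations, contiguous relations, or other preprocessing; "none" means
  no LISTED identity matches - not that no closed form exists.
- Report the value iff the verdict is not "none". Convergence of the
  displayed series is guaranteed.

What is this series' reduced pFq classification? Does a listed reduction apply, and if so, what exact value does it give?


At argument 1: a 2F1 with upper {-5, 7/5}, lower {2/3}, scaled by C = 10. Verdict: the Chu-Vandermonde identity I2 applies (terminating 2F1 at x = 1 with n = 5, b = 7/5, c = 2/3). Its exact value is -2261/6250.

Key observation: t_0 = 10 here, and the factor k + 1/2 cancels (top and bottom), leaving C = 10.
Ratio: r(k) = 1 * (k-5) (k+7/5) / [(k+2/3) (k+1)] ; factor over Q: parameters, x = 1, and C = 10.


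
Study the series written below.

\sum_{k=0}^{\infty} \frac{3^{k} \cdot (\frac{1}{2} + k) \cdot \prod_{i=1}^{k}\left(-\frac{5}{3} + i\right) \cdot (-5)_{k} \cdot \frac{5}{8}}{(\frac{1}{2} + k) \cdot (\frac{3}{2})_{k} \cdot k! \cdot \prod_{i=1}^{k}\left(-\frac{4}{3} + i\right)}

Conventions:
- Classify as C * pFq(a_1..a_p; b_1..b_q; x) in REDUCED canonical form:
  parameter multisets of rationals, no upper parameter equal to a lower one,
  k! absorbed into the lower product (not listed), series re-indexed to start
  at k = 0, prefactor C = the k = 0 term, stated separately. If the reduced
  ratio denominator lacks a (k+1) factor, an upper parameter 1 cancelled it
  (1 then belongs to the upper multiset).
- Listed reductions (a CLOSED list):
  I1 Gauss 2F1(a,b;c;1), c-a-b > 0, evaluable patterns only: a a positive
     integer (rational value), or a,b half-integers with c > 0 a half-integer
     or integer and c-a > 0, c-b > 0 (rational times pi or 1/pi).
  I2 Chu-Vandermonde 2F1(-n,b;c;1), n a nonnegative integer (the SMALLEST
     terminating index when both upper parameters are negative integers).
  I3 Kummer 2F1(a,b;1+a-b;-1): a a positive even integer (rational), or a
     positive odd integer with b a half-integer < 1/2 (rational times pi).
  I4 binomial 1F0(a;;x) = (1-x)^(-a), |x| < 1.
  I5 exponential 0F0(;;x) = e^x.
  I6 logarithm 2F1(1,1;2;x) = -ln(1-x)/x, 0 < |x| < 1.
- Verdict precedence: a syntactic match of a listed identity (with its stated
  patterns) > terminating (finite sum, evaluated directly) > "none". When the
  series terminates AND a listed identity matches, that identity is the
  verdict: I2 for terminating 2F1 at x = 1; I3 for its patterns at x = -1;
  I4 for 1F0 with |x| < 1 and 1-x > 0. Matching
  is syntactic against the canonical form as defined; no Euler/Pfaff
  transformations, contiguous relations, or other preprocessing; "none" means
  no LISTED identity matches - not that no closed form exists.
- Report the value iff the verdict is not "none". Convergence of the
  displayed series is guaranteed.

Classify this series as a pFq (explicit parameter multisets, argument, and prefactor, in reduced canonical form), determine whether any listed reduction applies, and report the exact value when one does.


The tell: x = 3 and k + 1/2 divides numerator and denominator alike; C = 5/8, x = 3 after cancelling.
Term ratio: r(k) = 3 * (k-5) (k-\frac{2}{3}) / [(k-\frac{1}{3}) (k+\frac{3}{2}) (k+1)] - rational in k. x = 3; t_0 = \frac{5}{8}; negate the roots.

x = 3 here; the reduced form reads 2F2, upper {-5, -\frac{2}{3}}, lower {-\frac{1}{3}, \frac{3}{2}}, C = \frac{5}{8}. Verdict: terminating - upper -5 stops the sum at k = 5; the 6 terms are added exactly. Exact value: -\frac{30209}{6776}.


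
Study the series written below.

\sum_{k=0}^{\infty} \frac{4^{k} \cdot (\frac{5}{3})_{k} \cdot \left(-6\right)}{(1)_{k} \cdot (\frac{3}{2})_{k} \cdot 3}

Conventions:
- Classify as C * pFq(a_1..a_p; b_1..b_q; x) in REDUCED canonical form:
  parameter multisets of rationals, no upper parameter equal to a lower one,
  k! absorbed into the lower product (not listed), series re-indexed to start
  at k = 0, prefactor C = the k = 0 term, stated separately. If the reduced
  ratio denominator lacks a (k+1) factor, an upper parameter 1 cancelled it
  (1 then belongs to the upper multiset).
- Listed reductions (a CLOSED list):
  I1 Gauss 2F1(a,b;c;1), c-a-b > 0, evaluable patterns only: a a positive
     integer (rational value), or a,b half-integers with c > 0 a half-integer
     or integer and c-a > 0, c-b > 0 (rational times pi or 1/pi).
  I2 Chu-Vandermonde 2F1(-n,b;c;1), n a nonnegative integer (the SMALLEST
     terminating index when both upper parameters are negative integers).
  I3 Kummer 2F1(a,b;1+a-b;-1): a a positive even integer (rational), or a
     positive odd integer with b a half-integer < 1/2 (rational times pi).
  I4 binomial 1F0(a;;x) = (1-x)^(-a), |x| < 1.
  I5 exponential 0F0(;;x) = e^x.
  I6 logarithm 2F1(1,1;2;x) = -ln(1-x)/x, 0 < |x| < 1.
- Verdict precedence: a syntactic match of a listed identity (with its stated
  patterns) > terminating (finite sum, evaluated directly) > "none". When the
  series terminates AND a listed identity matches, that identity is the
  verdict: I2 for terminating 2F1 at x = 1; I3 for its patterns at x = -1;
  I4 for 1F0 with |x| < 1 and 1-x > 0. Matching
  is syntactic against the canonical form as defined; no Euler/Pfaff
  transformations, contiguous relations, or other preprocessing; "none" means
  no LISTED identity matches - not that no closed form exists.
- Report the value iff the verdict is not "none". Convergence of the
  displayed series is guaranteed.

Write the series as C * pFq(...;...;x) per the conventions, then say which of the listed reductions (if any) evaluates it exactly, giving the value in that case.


At argument 4: a 1F1 with upper {\frac{5}{3}}, lower {\frac{3}{2}}, scaled by C = -2. Verdict: none. No listed pattern accepts 1F1(\frac{5}{3}; \frac{3}{2}; 4).

Key step: t_0 = -2 here, and (1)_k (prefactor -2) is k! itself.
Adjacent-term ratio: r(k) = 4 * (k+\frac{5}{3}) / [(k+\frac{3}{2}) (k+1)] - rational in k. x = 4; t_0 = -2; negate the roots.


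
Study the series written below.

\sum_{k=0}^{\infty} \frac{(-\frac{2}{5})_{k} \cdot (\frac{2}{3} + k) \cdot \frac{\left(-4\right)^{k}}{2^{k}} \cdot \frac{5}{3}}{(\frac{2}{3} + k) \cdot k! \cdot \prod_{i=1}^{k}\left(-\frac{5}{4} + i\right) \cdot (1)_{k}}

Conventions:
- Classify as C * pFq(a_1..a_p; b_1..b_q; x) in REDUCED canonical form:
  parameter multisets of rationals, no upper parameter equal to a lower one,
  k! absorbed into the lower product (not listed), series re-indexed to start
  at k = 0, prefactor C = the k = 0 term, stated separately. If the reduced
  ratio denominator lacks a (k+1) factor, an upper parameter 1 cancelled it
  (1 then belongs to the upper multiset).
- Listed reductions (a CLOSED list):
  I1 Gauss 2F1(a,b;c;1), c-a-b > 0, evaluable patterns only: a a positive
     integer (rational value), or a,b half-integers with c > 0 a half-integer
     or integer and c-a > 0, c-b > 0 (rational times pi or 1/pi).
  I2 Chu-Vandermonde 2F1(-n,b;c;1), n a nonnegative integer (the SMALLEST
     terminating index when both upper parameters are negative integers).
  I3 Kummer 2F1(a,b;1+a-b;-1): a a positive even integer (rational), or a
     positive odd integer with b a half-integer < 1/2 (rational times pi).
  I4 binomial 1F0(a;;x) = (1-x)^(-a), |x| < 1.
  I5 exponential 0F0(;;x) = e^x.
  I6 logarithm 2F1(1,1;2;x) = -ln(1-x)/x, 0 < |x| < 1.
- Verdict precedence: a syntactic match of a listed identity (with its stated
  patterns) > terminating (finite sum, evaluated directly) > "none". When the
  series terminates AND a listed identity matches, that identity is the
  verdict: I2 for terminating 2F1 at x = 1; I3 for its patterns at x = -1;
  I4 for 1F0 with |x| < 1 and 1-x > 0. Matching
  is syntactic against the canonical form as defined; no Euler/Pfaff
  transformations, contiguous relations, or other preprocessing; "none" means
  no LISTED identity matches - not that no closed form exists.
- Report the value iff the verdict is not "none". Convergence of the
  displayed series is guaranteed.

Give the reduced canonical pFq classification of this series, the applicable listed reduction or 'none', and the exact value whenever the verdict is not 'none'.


Reduced: x = -2, 1F2, upper = {-\frac{2}{5}}, lower = {-\frac{1}{4}, 1}, C = \frac{5}{3}. Verdict: none. Every listed pattern misses the 1F2 form at -2, upper {-\frac{2}{5}}.

The tell: x = -2 and the two k-th powers (prefactor 5/3) combine into one argument.
Step ratio: r(k) = -2 * (k-\frac{2}{5}) / [(k-\frac{1}{4}) (k+1) (k+1)] ; factor over Q: parameters, x = -2, and C = \frac{5}{3}.


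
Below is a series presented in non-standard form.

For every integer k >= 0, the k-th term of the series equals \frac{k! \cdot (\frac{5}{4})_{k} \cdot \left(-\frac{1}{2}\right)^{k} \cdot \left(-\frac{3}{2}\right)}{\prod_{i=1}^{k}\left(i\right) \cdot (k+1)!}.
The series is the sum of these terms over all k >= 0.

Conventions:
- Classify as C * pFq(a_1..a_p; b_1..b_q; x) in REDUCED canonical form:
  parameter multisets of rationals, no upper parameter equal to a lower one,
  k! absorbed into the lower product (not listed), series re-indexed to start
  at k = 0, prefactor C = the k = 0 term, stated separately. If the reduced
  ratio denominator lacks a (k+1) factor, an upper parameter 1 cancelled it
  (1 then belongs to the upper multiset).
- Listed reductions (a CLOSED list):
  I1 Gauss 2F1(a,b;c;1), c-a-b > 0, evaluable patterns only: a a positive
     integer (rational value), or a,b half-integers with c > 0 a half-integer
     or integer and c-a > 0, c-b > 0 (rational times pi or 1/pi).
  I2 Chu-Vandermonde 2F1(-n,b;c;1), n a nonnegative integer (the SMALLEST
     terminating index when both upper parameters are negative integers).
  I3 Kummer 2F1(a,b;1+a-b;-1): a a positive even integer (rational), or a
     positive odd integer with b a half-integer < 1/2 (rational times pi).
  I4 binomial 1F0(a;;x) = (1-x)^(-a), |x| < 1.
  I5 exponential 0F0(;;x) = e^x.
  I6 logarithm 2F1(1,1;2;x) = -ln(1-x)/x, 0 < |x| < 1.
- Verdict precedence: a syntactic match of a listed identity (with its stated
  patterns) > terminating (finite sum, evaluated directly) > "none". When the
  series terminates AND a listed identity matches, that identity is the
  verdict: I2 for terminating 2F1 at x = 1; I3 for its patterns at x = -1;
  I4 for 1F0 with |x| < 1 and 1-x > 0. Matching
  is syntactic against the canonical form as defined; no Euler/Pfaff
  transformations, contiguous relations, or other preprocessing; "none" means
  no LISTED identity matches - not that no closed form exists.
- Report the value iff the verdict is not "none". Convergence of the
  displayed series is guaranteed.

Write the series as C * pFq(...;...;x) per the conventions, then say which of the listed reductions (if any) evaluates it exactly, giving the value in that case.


At argument -\frac{1}{2}: a 2F1 with upper {1, \frac{5}{4}}, lower {2}, scaled by C = -\frac{3}{2}. Verdict: none here - no I1-I6 shape fits x = -\frac{1}{2} with lower {2}.

Structural cue: t_0 being -\frac{3}{2}, the factorial ratio (prefactor -3/2) (k+a-1)!/(a-1)! is a rising factorial (a)_k.
Adjacent-term ratio: r(k) = -\frac{1}{2} * (k+1) (k+\frac{5}{4}) / [(k+2) (k+1)] - rational in k. x = -\frac{1}{2}; t_0 = -\frac{3}{2}; negate the roots.


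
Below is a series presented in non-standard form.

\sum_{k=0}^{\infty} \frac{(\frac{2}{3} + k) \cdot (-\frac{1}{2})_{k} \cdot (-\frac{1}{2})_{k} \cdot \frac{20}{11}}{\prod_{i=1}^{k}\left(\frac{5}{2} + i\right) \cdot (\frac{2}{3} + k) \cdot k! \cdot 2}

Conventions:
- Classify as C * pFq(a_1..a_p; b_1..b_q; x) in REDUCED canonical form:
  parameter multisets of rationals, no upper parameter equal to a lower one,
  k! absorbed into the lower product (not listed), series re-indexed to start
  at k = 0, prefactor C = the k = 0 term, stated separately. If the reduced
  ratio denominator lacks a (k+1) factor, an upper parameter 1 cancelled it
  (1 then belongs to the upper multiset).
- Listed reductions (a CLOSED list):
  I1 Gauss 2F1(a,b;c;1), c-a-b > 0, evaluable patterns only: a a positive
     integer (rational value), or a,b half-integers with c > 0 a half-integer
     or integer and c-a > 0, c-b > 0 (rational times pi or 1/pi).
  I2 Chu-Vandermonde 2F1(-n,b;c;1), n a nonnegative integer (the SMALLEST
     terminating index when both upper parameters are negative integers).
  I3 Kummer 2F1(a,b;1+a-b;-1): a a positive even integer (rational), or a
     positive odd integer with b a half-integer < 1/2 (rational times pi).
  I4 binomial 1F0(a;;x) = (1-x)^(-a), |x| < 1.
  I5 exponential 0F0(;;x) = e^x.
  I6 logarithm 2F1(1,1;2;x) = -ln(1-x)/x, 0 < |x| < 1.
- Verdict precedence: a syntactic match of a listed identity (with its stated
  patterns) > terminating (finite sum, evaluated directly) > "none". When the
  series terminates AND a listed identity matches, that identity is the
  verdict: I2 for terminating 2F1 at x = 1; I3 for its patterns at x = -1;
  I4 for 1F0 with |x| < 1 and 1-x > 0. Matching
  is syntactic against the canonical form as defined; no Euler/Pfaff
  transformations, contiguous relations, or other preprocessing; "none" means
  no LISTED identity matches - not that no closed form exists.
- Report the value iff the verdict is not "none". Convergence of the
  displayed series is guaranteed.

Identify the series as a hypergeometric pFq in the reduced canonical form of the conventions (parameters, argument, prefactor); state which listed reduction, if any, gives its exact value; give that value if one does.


This is \frac{10}{11} * 2F1(-\frac{1}{2}, -\frac{1}{2}; \frac{7}{2}; 1) in reduced canonical form. Verdict: the half-integer Gauss pattern (I1) applies (x = 1; upper {-\frac{1}{2}, -\frac{1}{2}} half-integers, c = \frac{7}{2} in the evaluable pattern). Hence: \frac{875}{2816} \cdot \pi.

Structural cue: t_0 = \frac{10}{11} here, and striking the common factor k + 2/3 reduces the term (prefactor 10/11).
Consecutive-term ratio: r(k) = 1 * (k-\frac{1}{2}) (k-\frac{1}{2}) / [(k+\frac{7}{2}) (k+1)] - rational; roots negated = parameters, x = 1, C = \frac{10}{11}.


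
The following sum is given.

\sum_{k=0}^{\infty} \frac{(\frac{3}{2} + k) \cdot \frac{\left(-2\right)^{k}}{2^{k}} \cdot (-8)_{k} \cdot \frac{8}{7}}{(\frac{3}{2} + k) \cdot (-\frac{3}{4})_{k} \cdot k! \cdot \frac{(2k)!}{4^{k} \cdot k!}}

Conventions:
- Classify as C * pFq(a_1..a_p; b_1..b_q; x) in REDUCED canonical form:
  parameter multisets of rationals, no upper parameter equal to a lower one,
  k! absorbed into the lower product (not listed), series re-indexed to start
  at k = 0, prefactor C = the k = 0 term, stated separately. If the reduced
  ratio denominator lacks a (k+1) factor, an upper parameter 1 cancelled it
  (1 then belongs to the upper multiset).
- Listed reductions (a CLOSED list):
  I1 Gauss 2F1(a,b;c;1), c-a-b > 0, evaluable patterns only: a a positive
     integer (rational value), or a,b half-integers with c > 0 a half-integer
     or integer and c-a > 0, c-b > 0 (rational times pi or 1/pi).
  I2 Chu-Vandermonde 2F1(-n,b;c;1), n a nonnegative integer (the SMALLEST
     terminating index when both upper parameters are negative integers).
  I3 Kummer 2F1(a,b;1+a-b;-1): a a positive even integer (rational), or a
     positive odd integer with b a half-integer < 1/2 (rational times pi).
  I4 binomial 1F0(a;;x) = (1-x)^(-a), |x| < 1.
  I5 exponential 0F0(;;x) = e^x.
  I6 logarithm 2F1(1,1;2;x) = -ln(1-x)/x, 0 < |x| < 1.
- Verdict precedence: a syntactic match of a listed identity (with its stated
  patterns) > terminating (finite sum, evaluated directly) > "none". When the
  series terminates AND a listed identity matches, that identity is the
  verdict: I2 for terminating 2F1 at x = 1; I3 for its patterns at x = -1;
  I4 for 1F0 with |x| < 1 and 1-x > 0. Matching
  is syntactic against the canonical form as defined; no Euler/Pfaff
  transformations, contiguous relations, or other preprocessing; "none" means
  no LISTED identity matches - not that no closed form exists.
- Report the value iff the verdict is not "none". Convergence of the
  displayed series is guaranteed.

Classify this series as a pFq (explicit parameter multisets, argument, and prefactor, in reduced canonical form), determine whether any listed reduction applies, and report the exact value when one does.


x = -1 here; the reduced form reads 1F2, upper {-8}, lower {-\frac{3}{4}, \frac{1}{2}}, C = \frac{8}{7}. Verdict: terminating - upper parameter -8 makes this a finite sum (last index 8), evaluated exactly. Value: -\frac{93531343606878728}{222250368965625}.

First insight: with t_0 = \frac{8}{7}, the factor k + 3/2 cancels (top and bottom), leaving prefactor 8/7.
Term ratio: r(k) = -1 * (k-8) / [(k-\frac{3}{4}) (k+\frac{1}{2}) (k+1)] - rational in k. x = -1; t_0 = \frac{8}{7}; negate the roots.


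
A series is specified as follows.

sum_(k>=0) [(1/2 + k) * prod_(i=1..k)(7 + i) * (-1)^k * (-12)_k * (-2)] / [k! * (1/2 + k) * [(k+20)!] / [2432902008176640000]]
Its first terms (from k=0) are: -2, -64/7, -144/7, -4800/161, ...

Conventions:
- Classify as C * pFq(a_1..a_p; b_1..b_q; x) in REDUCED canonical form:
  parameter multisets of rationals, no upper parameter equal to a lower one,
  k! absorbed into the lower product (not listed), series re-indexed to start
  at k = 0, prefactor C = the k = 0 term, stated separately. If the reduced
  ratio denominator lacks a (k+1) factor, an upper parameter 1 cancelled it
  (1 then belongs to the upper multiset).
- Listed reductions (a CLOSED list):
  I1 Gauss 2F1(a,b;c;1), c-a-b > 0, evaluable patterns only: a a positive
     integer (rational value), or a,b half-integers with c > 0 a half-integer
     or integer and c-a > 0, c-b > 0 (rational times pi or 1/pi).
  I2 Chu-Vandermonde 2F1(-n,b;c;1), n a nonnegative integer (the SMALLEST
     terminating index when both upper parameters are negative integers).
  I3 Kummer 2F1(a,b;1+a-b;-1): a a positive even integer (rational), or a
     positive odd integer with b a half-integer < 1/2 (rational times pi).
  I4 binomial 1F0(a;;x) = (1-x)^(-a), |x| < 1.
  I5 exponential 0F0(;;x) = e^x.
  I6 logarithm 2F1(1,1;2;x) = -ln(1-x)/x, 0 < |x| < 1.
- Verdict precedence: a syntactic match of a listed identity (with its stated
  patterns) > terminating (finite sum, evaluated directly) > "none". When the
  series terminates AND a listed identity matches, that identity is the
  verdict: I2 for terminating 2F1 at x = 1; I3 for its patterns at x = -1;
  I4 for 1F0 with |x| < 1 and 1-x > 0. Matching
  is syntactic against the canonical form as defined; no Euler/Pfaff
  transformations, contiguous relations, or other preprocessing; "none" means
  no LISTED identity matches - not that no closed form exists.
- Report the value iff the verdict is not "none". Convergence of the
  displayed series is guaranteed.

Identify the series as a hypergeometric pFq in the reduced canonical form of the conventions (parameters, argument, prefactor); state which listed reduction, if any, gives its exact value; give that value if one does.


Classification (C = -2): 2F1 with upper {-12, 8}, lower {21}, argument x = -1. Verdict (x = -1): Kummer (I3) applies (x = -1; c = 21 equals 1+a-b for upper {-12, 8}: listed pattern). Hence: -969/7.

Key observation: from the first term -2: the factor k + 1/2 cancels (top and bottom), leaving prefactor -2.
Adjacent-term ratio: r(k) = (-1) * (k-12) (k+8) / [(k+21) (k+1)] - rational in k, leading ratio (-1); with t_0 = -2, classification follows.


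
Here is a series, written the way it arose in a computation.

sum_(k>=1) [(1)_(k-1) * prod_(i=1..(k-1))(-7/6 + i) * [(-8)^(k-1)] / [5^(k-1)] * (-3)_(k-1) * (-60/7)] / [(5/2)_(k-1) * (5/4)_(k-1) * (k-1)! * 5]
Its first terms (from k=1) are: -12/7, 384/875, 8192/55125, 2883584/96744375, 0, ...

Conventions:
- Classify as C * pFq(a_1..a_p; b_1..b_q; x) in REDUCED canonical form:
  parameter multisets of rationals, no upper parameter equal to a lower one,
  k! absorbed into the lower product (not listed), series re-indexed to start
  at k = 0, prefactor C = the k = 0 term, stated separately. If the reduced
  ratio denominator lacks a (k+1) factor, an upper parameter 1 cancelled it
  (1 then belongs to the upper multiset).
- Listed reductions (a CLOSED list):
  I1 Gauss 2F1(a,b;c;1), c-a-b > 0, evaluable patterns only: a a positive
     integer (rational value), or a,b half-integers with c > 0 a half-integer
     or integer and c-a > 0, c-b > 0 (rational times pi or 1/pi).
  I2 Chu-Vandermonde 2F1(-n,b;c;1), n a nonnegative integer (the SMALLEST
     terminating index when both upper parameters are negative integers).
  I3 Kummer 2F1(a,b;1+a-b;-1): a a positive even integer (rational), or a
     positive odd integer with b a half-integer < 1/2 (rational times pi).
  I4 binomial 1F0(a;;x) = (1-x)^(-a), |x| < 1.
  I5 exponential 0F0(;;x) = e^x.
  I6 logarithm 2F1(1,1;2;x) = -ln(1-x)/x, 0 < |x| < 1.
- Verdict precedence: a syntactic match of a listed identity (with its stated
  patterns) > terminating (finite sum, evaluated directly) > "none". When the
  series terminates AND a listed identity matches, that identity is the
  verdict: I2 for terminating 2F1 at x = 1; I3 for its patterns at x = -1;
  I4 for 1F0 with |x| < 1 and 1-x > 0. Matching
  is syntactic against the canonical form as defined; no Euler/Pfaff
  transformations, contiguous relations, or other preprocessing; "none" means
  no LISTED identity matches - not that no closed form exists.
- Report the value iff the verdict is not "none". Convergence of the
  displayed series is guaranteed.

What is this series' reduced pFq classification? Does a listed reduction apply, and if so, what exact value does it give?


Reduced: x = -8/5, 3F2, upper = {-3, -1/6, 1}, lower = {5/4, 5/2}, C = -12/7. Verdict: terminating - the sum ends at index 3 because -3 is a negative integer; exact evaluation follows. Hence: -15161428/13820625.

The tell: t_0 being -12/7, the two geometric factors (C = -12/7) combine into one argument.
Term ratio: r(k) = (-8/5) * (k-3) (k-1/6) (k+1) / [(k+5/4) (k+5/2) (k+1)] - rational in k. x = (-8/5); t_0 = -12/7; negate the roots.
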